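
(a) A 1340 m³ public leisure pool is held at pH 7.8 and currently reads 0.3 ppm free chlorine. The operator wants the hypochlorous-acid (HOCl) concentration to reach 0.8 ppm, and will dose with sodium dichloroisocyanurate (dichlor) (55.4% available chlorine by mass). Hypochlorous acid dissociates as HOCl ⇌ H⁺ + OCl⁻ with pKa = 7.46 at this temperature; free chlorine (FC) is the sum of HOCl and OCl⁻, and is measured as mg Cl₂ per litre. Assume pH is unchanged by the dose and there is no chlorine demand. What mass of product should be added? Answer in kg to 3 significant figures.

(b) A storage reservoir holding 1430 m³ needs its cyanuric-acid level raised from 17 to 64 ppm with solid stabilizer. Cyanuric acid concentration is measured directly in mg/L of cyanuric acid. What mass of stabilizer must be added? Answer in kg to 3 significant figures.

(a) 5.44 kg; (b) 67.2 kg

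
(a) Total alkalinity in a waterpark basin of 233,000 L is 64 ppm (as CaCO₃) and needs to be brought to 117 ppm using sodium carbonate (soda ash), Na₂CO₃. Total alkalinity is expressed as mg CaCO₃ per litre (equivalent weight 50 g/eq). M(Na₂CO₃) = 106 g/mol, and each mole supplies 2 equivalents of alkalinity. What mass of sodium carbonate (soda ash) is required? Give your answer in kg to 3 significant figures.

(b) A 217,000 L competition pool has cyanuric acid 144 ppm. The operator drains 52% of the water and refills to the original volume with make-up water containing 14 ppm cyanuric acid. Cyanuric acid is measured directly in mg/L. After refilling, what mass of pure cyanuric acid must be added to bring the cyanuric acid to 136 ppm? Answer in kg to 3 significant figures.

(a) 13.1 kg; (b) 12.9 kg

(a) Alkalinity to add: (117 − 64) = 53 mg/L as CaCO₃ × 233,000 L = 12,350 g as CaCO₃.
(a) Equivalents: 12,350 g ÷ 50 g/eq = 247 eq.
(a) Each mole of Na₂CO₃ supplies 2 eq, so 247 / 2 = 123.5 mol.
(a) Mass: 123.5 mol × 106 g/mol = 13,090 g.

(b) After draining 52% and refilling: 144 × 0.48 + 14 × 0.52 = 76.4 ppm.
(b) Deficit to target: 136 − 76.4 = 59.6 mg/L.
(b) Mass: 59.6 mg/L × 217,000 L = 12,930 g cyanuric acid.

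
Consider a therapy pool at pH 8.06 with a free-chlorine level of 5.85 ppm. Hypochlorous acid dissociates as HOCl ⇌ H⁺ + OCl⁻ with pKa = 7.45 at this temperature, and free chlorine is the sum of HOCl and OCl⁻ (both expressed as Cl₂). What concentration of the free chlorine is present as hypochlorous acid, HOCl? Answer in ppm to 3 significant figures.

1.15 ppm

[OCl⁻]/[HOCl] = 10^(pH − pKa) = 10^(8.06 − 7.45) = 10^0.61 = 4.074.
Fraction as HOCl = 1 / (1 + 4.074) = 0.1971.
HOCl = 0.1971 × 5.85 ppm = 1.153 ppm.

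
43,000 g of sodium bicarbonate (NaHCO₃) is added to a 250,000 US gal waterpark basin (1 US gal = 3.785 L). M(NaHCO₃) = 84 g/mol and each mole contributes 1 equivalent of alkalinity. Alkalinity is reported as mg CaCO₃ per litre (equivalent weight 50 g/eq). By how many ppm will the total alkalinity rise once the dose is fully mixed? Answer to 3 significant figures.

Volume: 250,000 US gal × 3.785 L/gal = 946,250 L.
Moles of NaHCO₃: 43,000 g ÷ 84 g/mol = 511.9 mol → 511.9 eq of alkalinity.
As CaCO₃: 511.9 eq × 50 g/eq = 25,600 g.
Rise: 25,600 g / 946,250 L × 1000 = 27.05 mg/L.

27.0 ppm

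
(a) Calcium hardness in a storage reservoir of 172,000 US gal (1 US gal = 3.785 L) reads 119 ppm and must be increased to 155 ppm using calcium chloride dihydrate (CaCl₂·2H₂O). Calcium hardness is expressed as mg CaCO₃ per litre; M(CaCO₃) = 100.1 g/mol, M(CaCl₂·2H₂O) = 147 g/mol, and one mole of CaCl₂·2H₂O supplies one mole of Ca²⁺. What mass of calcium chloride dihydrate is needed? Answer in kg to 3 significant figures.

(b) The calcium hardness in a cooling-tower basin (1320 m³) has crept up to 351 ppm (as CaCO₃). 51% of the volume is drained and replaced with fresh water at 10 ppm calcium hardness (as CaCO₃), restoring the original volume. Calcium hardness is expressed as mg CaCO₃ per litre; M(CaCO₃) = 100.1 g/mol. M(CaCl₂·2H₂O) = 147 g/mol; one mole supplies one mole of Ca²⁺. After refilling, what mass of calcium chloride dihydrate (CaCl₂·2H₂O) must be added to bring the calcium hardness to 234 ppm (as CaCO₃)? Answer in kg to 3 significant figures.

(a) 34.4 kg; (b) 110 kg

(a) Volume: 172,000 US gal × 3.785 L/gal = 651,020 L.
(a) Hardness to add: (155 − 119) = 36 mg/L as CaCO₃ × 651,020 L = 23,440 g as CaCO₃.
(a) Moles of Ca²⁺ (1 mol Ca²⁺ ≡ 1 mol CaCO₃): 23,440 / 100.1 g/mol = 234.1 mol.
(a) Mass of CaCl₂·2H₂O: 234.1 × 147 = 34,420 g.

(b) Volume: 1320 m³ = 1,320,000 L.
(b) After draining 51% and refilling: 351 × 0.49 + 10 × 0.51 = 177.09 ppm.
(b) Deficit to target: 234 − 177.09 = 56.91 mg/L.
(b) As CaCO₃: 56.91 mg/L × 1,320,000 L = 75,120 g; ÷ 100.1 = 750.5 mol Ca²⁺.
(b) Mass: 750.5 × 147 = 110,300 g.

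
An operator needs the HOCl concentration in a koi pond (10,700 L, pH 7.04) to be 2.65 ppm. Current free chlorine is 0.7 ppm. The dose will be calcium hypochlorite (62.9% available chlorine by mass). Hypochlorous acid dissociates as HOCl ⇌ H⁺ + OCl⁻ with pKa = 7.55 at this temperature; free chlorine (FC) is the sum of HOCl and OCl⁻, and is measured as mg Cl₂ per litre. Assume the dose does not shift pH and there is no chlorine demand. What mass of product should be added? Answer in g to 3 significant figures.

47.1 g

[OCl⁻]/[HOCl] = 10^(pH − pKa) = 10^(7.04 − 7.55) = 0.309; fraction as HOCl = 1/(1 + 0.309) = 0.7639.
Free chlorine required for 2.65 ppm HOCl: 2.65 / 0.7639 = 3.469 ppm.
FC to add: 3.469 − 0.7 = 2.769 mg/L as Cl₂.
Cl₂ equivalent: 2.769 mg/L × 10,700 L = 29.63 g.
Product at 62.9% available Cl: 29.63 / 0.629 = 47.1 g.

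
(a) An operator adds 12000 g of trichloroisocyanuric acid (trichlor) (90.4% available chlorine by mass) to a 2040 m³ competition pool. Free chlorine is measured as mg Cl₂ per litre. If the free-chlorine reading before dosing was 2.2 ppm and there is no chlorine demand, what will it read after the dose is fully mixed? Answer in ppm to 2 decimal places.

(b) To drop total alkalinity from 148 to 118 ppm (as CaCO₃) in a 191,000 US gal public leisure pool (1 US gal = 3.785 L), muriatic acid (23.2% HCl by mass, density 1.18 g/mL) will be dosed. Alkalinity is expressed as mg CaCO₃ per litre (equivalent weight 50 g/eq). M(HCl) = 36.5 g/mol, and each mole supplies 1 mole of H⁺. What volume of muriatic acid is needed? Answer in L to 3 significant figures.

(a) 7.52 ppm; (b) 57.8 L

(a) Volume: 2040 m³ = 2,040,000 L.
(a) Available chlorine delivered: 12,000 g × 0.904 = 10,850 g as Cl₂.
(a) Concentration rise: 10,850 g / 2,040,000 L = 5.318 mg/L = 5.32 ppm.
(a) Final FC: 2.2 + 5.32 = 7.52 ppm.

(b) Volume: 191,000 US gal × 3.785 L/gal = 722,935 L.
(b) Alkalinity to neutralize: (148 − 118) = 30 mg/L as CaCO₃ × 722,935 L = 21,690 g as CaCO₃.
(b) Equivalents of H⁺ required: 21,690 ÷ 50 g/eq = 433.8 eq = 433.8 mol HCl.
(b) Mass of HCl: 433.8 × 36.5 = 15,830 g.
(b) Mass of 23.2% solution: 15,830 / 0.232 = 68,240 g.
(b) Volume: 68,240 g ÷ 1.18 g/mL = 57,830 mL.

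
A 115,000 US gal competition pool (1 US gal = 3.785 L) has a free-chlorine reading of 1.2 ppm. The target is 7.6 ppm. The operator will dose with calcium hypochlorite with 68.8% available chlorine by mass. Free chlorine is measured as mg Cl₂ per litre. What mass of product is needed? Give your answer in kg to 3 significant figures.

4.05 kg

Volume: 115,000 US gal × 3.785 L/gal = 435,275 L.
Chlorine deficit: 7.6 − 1.2 = 6.4 ppm = 6.4 mg/L as Cl₂.
Cl₂ equivalent needed: 6.4 mg/L × 435,275 L = 2,786,000 mg = 2786 g.
Product at 68.8% available chlorine: 2786 / 0.688 = 4049 g.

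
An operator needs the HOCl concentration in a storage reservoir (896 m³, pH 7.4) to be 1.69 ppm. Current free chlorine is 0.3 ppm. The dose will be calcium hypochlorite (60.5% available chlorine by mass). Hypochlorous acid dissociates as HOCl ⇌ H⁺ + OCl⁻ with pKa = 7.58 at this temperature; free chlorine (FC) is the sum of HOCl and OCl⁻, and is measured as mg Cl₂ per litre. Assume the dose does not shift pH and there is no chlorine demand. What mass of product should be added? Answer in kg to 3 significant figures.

3.71 kg

Volume: 896 m³ = 896,000 L.
[OCl⁻]/[HOCl] = 10^(pH − pKa) = 10^(7.4 − 7.58) = 0.6607; fraction as HOCl = 1/(1 + 0.6607) = 0.6022.
Free chlorine required for 1.69 ppm HOCl: 1.69 / 0.6022 = 2.807 ppm.
FC to add: 2.807 − 0.3 = 2.507 mg/L as Cl₂.
Cl₂ equivalent: 2.507 mg/L × 896,000 L = 2246 g.
Product at 60.5% available Cl: 2246 / 0.605 = 3712 g.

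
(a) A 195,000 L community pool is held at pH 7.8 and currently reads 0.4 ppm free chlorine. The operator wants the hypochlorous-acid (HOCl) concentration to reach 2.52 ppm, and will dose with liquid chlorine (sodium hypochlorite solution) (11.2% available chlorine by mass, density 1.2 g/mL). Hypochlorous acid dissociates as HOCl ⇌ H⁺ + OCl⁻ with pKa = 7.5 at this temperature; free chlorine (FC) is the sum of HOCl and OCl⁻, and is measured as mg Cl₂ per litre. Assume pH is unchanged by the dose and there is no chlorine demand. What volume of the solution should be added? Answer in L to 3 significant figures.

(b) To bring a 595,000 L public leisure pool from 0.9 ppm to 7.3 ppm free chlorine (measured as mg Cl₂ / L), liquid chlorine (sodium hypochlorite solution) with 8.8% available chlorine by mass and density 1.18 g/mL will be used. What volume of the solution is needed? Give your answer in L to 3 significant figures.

(a) 10.4 L; (b) 36.7 L

(a) [OCl⁻]/[HOCl] = 10^(pH − pKa) = 10^(7.8 − 7.5) = 1.995; fraction as HOCl = 1/(1 + 1.995) = 0.3339.
(a) Free chlorine required for 2.52 ppm HOCl: 2.52 / 0.3339 = 7.548 ppm.
(a) FC to add: 7.548 − 0.4 = 7.148 mg/L as Cl₂.
(a) Cl₂ equivalent: 7.148 mg/L × 195,000 L = 1394 g.
(a) Product at 11.2% available Cl: 1394 / 0.112 = 12,450 g.
(a) Volume: 12,450 g ÷ 1.2 g/mL = 10,370 mL.

(b) Chlorine deficit: 7.3 − 0.9 = 6.4 ppm = 6.4 mg/L as Cl₂.
(b) Cl₂ equivalent needed: 6.4 mg/L × 595,000 L = 3,808,000 mg = 3808 g.
(b) Product at 8.8% available chlorine: 3808 / 0.088 = 43,270 g.
(b) Volume at density 1.18 g/mL: 43,270 g ÷ 1.18 g/mL = 36,670 mL.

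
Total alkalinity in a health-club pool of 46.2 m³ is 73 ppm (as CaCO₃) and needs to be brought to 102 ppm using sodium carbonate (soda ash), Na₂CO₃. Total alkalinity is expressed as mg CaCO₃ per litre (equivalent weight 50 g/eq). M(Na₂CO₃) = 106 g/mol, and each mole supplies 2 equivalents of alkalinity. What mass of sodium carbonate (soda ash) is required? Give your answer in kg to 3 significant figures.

Volume: 46.2 m³ = 46,200 L.
Alkalinity to add: (102 − 73) = 29 mg/L as CaCO₃ × 46,200 L = 1340 g as CaCO₃.
Equivalents: 1340 g ÷ 50 g/eq = 26.8 eq.
Each mole of Na₂CO₃ supplies 2 eq, so 26.8 / 2 = 13.4 mol.
Mass: 13.4 mol × 106 g/mol = 1420 g.

1.42 kg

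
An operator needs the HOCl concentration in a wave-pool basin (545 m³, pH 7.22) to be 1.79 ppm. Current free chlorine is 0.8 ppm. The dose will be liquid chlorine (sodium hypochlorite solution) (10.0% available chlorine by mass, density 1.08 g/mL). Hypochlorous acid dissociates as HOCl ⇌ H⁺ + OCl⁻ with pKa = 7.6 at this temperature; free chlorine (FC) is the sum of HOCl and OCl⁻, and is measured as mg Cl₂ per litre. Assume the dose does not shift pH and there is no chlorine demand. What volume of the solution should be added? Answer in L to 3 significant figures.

8.76 L

Volume: 545 m³ = 545,000 L.
[OCl⁻]/[HOCl] = 10^(pH − pKa) = 10^(7.22 − 7.6) = 0.4169; fraction as HOCl = 1/(1 + 0.4169) = 0.7058.
Free chlorine required for 1.79 ppm HOCl: 1.79 / 0.7058 = 2.536 ppm.
FC to add: 2.536 − 0.8 = 1.736 mg/L as Cl₂.
Cl₂ equivalent: 1.736 mg/L × 545,000 L = 946.2 g.
Product at 10.0% available Cl: 946.2 / 0.1 = 9462 g.
Volume: 9462 g ÷ 1.08 g/mL = 8761 mL.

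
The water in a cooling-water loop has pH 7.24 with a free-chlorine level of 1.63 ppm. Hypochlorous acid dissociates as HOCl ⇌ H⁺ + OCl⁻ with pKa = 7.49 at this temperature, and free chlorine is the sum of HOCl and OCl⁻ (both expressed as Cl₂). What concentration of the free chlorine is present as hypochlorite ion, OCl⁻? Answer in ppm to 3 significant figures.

0.587 ppm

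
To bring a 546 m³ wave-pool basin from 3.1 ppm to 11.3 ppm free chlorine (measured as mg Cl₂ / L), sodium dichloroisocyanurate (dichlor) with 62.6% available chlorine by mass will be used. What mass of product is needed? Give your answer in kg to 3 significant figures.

7.15 kg

Volume: 546 m³ = 546,000 L.
Chlorine deficit: 11.3 − 3.1 = 8.2 ppm = 8.2 mg/L as Cl₂.
Cl₂ equivalent needed: 8.2 mg/L × 546,000 L = 4,477,000 mg = 4477 g.
Product at 62.6% available chlorine: 4477 / 0.626 = 7152 g.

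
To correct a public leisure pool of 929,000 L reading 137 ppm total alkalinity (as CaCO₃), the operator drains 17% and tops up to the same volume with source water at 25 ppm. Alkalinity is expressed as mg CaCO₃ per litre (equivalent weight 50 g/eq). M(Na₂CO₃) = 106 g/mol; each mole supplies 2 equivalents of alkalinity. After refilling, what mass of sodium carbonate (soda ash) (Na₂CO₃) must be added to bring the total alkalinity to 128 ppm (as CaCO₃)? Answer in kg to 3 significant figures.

9.89 kg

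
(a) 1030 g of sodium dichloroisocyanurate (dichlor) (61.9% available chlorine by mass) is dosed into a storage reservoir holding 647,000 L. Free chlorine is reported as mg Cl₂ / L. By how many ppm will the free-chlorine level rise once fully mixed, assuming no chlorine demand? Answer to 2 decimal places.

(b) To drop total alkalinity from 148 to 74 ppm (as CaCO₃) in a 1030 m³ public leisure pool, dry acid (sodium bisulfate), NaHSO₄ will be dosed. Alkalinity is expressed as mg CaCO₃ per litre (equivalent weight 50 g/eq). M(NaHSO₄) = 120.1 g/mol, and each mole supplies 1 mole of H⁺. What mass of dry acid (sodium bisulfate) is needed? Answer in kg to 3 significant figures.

(a) Available chlorine delivered: 1030 g × 0.619 = 637.6 g as Cl₂.
(a) Concentration rise: 637.6 g / 647,000 L = 0.9854 mg/L = 0.99 ppm.

(b) Volume: 1030 m³ = 1,030,000 L.
(b) Alkalinity to neutralize: (148 − 74) = 74 mg/L as CaCO₃ × 1,030,000 L = 76,220 g as CaCO₃.
(b) Equivalents of H⁺ required: 76,220 ÷ 50 g/eq = 1524 eq = 1524 mol NaHSO₄.
(b) Mass of NaHSO₄: 1524 × 120.1 = 183,100 g.

(a) 0.99 ppm; (b) 183 kg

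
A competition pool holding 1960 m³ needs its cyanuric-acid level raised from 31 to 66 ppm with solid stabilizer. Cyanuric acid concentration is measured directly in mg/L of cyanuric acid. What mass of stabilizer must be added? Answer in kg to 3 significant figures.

68.6 kg

Volume: 1960 m³ = 1,960,000 L.
CYA to add: (66 − 31) = 35 mg/L × 1,960,000 L = 68,600 g cyanuric acid.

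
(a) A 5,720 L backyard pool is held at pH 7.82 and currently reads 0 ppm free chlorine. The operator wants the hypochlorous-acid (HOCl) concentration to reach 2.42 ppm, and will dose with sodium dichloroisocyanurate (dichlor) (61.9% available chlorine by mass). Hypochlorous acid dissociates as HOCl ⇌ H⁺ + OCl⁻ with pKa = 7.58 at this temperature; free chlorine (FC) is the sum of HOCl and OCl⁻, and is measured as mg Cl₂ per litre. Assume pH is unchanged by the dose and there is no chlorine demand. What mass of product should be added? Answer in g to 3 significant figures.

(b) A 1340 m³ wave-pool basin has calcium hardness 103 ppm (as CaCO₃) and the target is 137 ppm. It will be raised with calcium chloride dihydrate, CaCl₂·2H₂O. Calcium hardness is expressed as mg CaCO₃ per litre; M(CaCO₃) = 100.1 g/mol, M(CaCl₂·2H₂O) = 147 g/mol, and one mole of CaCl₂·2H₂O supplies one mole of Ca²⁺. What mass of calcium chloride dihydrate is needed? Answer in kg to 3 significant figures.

(a) 61.2 g; (b) 66.9 kg

(a) [OCl⁻]/[HOCl] = 10^(pH − pKa) = 10^(7.82 − 7.58) = 1.738; fraction as HOCl = 1/(1 + 1.738) = 0.3653.
(a) Free chlorine required for 2.42 ppm HOCl: 2.42 / 0.3653 = 6.625 ppm.
(a) FC to add: 6.625 − 0 = 6.625 mg/L as Cl₂.
(a) Cl₂ equivalent: 6.625 mg/L × 5,720 L = 37.9 g.
(a) Product at 61.9% available Cl: 37.9 / 0.619 = 61.22 g.

(b) Volume: 1340 m³ = 1,340,000 L.
(b) Hardness to add: (137 − 103) = 34 mg/L as CaCO₃ × 1,340,000 L = 45,560 g as CaCO₃.
(b) Moles of Ca²⁺ (1 mol Ca²⁺ ≡ 1 mol CaCO₃): 45,560 / 100.1 g/mol = 455.1 mol.
(b) Mass of CaCl₂·2H₂O: 455.1 × 147 = 66,910 g.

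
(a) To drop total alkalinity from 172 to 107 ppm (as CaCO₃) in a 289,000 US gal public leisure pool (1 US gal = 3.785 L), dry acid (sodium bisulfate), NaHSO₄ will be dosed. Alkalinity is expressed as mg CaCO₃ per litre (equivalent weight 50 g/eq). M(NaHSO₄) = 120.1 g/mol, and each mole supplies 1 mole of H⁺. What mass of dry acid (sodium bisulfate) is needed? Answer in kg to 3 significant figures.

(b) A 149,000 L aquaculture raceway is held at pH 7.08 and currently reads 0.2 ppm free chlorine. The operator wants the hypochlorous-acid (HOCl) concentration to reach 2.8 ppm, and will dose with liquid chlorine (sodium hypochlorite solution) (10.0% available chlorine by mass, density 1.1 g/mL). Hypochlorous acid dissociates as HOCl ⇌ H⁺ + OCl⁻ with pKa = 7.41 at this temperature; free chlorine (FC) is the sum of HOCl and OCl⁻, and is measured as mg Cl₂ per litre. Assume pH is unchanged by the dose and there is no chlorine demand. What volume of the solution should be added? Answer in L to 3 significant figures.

(a) Volume: 289,000 US gal × 3.785 L/gal = 1,093,865 L.
(a) Alkalinity to neutralize: (172 − 107) = 65 mg/L as CaCO₃ × 1,093,865 L = 71,100 g as CaCO₃.
(a) Equivalents of H⁺ required: 71,100 ÷ 50 g/eq = 1422 eq = 1422 mol NaHSO₄.
(a) Mass of NaHSO₄: 1422 × 120.1 = 170,800 g.

(b) [OCl⁻]/[HOCl] = 10^(pH − pKa) = 10^(7.08 − 7.41) = 0.4677; fraction as HOCl = 1/(1 + 0.4677) = 0.6813.
(b) Free chlorine required for 2.8 ppm HOCl: 2.8 / 0.6813 = 4.11 ppm.
(b) FC to add: 4.11 − 0.2 = 3.91 mg/L as Cl₂.
(b) Cl₂ equivalent: 3.91 mg/L × 149,000 L = 582.5 g.
(b) Product at 10.0% available Cl: 582.5 / 0.1 = 5825 g.
(b) Volume: 5825 g ÷ 1.1 g/mL = 5296 mL.

(a) 171 kg; (b) 5.30 L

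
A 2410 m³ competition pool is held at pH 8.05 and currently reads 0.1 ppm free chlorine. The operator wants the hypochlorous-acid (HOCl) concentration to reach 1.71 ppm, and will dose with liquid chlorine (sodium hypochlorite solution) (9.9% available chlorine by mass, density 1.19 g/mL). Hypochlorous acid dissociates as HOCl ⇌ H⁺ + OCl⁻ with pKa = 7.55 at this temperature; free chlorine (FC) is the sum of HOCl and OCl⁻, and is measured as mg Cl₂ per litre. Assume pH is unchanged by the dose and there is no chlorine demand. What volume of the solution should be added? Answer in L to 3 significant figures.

144 L

Volume: 2410 m³ = 2,410,000 L.
[OCl⁻]/[HOCl] = 10^(pH − pKa) = 10^(8.05 − 7.55) = 3.162; fraction as HOCl = 1/(1 + 3.162) = 0.2403.
Free chlorine required for 1.71 ppm HOCl: 1.71 / 0.2403 = 7.117 ppm.
FC to add: 7.117 − 0.1 = 7.017 mg/L as Cl₂.
Cl₂ equivalent: 7.017 mg/L × 2,410,000 L = 16,910 g.
Product at 9.9% available Cl: 16,910 / 0.099 = 170,800 g.
Volume: 170,800 g ÷ 1.19 g/mL = 143,600 mL.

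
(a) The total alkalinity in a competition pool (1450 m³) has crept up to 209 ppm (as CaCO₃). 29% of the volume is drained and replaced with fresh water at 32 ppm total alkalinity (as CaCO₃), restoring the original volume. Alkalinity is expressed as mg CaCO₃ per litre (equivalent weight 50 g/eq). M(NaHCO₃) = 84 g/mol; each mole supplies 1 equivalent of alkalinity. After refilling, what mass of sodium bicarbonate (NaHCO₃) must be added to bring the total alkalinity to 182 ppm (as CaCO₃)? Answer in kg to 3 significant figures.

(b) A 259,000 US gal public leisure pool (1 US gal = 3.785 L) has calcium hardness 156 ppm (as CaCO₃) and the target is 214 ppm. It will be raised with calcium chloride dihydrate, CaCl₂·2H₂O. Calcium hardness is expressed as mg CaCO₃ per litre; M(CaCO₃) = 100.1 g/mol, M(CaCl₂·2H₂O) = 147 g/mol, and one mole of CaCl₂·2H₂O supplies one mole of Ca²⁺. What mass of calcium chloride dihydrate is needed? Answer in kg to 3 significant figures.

(a) 59.3 kg; (b) 83.5 kg

(a) Volume: 1450 m³ = 1,450,000 L.
(a) After draining 29% and refilling: 209 × 0.71 + 32 × 0.29 = 157.67 ppm.
(a) Deficit to target: 182 − 157.67 = 24.33 mg/L.
(a) As CaCO₃: 24.33 mg/L × 1,450,000 L = 35,280 g; ÷ 50 g/eq ÷ 1 = 705.6 mol NaHCO₃.
(a) Mass: 705.6 × 84 = 59,270 g.

(b) Volume: 259,000 US gal × 3.785 L/gal = 980,315 L.
(b) Hardness to add: (214 − 156) = 58 mg/L as CaCO₃ × 980,315 L = 56,860 g as CaCO₃.
(b) Moles of Ca²⁺ (1 mol Ca²⁺ ≡ 1 mol CaCO₃): 56,860 / 100.1 g/mol = 568 mol.
(b) Mass of CaCl₂·2H₂O: 568 × 147 = 83,500 g.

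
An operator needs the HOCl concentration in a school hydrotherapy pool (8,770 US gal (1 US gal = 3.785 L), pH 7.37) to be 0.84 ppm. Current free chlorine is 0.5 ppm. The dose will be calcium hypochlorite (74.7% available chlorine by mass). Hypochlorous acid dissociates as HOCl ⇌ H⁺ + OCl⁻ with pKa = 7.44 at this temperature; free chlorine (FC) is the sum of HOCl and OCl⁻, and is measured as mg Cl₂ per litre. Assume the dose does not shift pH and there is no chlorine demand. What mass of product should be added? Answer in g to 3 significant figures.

46.9 g

Volume: 8,770 US gal × 3.785 L/gal = 33,194 L.
[OCl⁻]/[HOCl] = 10^(pH − pKa) = 10^(7.37 − 7.44) = 0.8511; fraction as HOCl = 1/(1 + 0.8511) = 0.5402.
Free chlorine required for 0.84 ppm HOCl: 0.84 / 0.5402 = 1.555 ppm.
FC to add: 1.555 − 0.5 = 1.055 mg/L as Cl₂.
Cl₂ equivalent: 1.055 mg/L × 33,194 L = 35.02 g.
Product at 74.7% available Cl: 35.02 / 0.747 = 46.88 g.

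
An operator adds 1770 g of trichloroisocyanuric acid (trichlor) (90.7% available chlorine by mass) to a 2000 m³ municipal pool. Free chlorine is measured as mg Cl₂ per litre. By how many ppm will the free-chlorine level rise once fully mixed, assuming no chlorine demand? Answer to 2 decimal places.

0.80 ppm

Volume: 2000 m³ = 2,000,000 L.
Available chlorine delivered: 1770 g × 0.907 = 1605 g as Cl₂.
Concentration rise: 1605 g / 2,000,000 L = 0.8027 mg/L = 0.80 ppm.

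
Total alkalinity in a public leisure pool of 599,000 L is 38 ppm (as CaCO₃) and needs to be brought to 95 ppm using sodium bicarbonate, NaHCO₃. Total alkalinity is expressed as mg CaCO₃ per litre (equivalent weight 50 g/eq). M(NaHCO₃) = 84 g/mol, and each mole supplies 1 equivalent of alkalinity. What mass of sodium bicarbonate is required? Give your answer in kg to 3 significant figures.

57.4 kg

Alkalinity to add: (95 − 38) = 57 mg/L as CaCO₃ × 599,000 L = 34,140 g as CaCO₃.
Equivalents: 34,140 g ÷ 50 g/eq = 682.9 eq.
NaHCO₃ supplies 1 eq per mole → 682.9 mol.
Mass: 682.9 mol × 84 g/mol = 57,360 g.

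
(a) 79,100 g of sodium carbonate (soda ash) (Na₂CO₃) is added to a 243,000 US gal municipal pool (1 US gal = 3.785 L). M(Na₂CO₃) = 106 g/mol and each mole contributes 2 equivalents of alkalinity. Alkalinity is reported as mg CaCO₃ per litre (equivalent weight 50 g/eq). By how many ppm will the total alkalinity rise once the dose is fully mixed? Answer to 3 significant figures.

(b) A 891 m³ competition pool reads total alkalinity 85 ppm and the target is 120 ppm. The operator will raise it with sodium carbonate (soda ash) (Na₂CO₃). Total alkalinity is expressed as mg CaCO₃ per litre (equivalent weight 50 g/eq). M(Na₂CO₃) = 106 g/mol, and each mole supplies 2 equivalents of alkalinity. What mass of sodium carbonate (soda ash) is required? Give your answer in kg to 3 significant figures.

(a) Volume: 243,000 US gal × 3.785 L/gal = 919,755 L.
(a) Moles of Na₂CO₃: 79,100 g ÷ 106 g/mol = 746.2 mol → 1492 eq of alkalinity.
(a) As CaCO₃: 1492 eq × 50 g/eq = 74,620 g.
(a) Rise: 74,620 g / 919,755 L × 1000 = 81.13 mg/L.

(b) Volume: 891 m³ = 891,000 L.
(b) Alkalinity to add: (120 − 85) = 35 mg/L as CaCO₃ × 891,000 L = 31,180 g as CaCO₃.
(b) Equivalents: 31,180 g ÷ 50 g/eq = 623.7 eq.
(b) Each mole of Na₂CO₃ supplies 2 eq, so 623.7 / 2 = 311.9 mol.
(b) Mass: 311.9 mol × 106 g/mol = 33,060 g.

(a) 81.1 ppm; (b) 33.1 kg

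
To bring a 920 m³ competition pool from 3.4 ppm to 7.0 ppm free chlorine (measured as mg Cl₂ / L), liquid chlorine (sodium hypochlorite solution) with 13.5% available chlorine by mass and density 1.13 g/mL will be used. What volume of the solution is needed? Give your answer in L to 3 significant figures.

21.7 L

Volume: 920 m³ = 920,000 L.
Chlorine deficit: 7.0 − 3.4 = 3.6 ppm = 3.6 mg/L as Cl₂.
Cl₂ equivalent needed: 3.6 mg/L × 920,000 L = 3,312,000 mg = 3312 g.
Product at 13.5% available chlorine: 3312 / 0.135 = 24,530 g.
Volume at density 1.13 g/mL: 24,530 g ÷ 1.13 g/mL = 21,710 mL.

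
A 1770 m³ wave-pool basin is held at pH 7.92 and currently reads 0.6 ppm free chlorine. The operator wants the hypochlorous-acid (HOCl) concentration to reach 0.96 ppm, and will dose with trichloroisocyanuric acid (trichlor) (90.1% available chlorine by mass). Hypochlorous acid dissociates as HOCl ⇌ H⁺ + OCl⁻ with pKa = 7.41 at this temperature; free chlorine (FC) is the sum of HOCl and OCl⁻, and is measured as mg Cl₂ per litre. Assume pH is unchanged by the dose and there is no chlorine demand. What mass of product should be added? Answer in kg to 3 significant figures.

Volume: 1770 m³ = 1,770,000 L.
[OCl⁻]/[HOCl] = 10^(pH − pKa) = 10^(7.92 − 7.41) = 3.236; fraction as HOCl = 1/(1 + 3.236) = 0.2361.
Free chlorine required for 0.96 ppm HOCl: 0.96 / 0.2361 = 4.066 ppm.
FC to add: 4.066 − 0.6 = 3.466 mg/L as Cl₂.
Cl₂ equivalent: 3.466 mg/L × 1,770,000 L = 6136 g.
Product at 90.1% available Cl: 6136 / 0.901 = 6810 g.

6.81 kg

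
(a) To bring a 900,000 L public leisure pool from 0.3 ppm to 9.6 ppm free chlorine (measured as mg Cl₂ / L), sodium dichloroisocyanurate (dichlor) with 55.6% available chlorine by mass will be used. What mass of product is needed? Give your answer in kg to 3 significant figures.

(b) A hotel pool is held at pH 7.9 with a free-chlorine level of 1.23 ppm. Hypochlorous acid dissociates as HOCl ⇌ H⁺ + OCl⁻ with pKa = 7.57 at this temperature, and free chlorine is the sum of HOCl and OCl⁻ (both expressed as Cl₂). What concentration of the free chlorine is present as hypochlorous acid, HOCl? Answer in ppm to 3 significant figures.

(a) 15.1 kg; (b) 0.392 ppm

(a) Chlorine deficit: 9.6 − 0.3 = 9.3 ppm = 9.3 mg/L as Cl₂.
(a) Cl₂ equivalent needed: 9.3 mg/L × 900,000 L = 8,370,000 mg = 8370 g.
(a) Product at 55.6% available chlorine: 8370 / 0.556 = 15,050 g.

(b) [OCl⁻]/[HOCl] = 10^(pH − pKa) = 10^(7.9 − 7.57) = 10^0.33 = 2.138.
(b) Fraction as HOCl = 1 / (1 + 2.138) = 0.3187.
(b) HOCl = 0.3187 × 1.23 ppm = 0.392 ppm.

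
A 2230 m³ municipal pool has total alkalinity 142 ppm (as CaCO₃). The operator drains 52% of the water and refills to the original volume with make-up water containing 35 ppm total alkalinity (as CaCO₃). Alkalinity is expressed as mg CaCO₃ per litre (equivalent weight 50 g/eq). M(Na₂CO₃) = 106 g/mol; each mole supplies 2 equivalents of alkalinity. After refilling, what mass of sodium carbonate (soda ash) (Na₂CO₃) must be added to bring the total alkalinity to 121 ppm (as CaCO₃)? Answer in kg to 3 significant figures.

Volume: 2230 m³ = 2,230,000 L.
After draining 52% and refilling: 142 × 0.48 + 35 × 0.52 = 86.36 ppm.
Deficit to target: 121 − 86.36 = 34.64 mg/L.
As CaCO₃: 34.64 mg/L × 2,230,000 L = 77,250 g; ÷ 50 g/eq ÷ 2 = 772.5 mol Na₂CO₃.
Mass: 772.5 × 106 = 81,880 g.

81.9 kg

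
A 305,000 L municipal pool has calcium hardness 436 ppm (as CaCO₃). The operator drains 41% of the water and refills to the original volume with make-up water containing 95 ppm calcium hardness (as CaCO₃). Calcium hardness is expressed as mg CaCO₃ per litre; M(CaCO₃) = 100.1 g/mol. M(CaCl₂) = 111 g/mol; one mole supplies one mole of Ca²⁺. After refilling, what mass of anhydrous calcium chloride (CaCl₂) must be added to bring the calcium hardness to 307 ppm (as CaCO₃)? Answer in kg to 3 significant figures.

3.66 kg

After draining 41% and refilling: 436 × 0.59 + 95 × 0.41 = 296.19 ppm.
Deficit to target: 307 − 296.19 = 10.81 mg/L.
As CaCO₃: 10.81 mg/L × 305,000 L = 3297 g; ÷ 100.1 = 32.94 mol Ca²⁺.
Mass: 32.94 × 111 = 3656 g.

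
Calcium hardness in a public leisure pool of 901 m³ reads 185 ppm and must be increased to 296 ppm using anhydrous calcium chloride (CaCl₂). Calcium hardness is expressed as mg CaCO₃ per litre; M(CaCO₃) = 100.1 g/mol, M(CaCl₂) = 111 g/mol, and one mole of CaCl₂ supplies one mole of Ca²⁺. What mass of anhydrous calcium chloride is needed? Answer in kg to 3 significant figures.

111 kg

Volume: 901 m³ = 901,000 L.
Hardness to add: (296 − 185) = 111 mg/L as CaCO₃ × 901,000 L = 100,000 g as CaCO₃.
Moles of Ca²⁺ (1 mol Ca²⁺ ≡ 1 mol CaCO₃): 100,000 / 100.1 g/mol = 999.1 mol.
Mass of CaCl₂: 999.1 × 111 = 110,900 g.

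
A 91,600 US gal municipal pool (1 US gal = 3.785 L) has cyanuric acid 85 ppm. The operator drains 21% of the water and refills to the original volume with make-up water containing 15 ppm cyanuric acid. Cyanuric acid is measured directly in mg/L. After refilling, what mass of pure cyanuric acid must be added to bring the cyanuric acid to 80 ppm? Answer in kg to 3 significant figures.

3.36 kg

Volume: 91,600 US gal × 3.785 L/gal = 346,706 L.
After draining 21% and refilling: 85 × 0.79 + 15 × 0.21 = 70.3 ppm.
Deficit to target: 80 − 70.3 = 9.7 mg/L.
Mass: 9.7 mg/L × 346,706 L = 3363 g cyanuric acid.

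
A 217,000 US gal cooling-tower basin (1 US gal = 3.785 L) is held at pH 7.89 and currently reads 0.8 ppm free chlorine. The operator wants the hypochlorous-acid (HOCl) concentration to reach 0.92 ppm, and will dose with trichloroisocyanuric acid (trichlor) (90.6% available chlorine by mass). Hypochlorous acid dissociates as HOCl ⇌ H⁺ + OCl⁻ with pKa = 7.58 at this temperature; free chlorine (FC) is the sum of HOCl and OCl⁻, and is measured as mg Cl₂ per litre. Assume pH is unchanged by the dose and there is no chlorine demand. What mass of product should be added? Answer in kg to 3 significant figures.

1.81 kg

Volume: 217,000 US gal × 3.785 L/gal = 821,345 L.
[OCl⁻]/[HOCl] = 10^(pH − pKa) = 10^(7.89 − 7.58) = 2.042; fraction as HOCl = 1/(1 + 2.042) = 0.3288.
Free chlorine required for 0.92 ppm HOCl: 0.92 / 0.3288 = 2.798 ppm.
FC to add: 2.798 − 0.8 = 1.998 mg/L as Cl₂.
Cl₂ equivalent: 1.998 mg/L × 821,345 L = 1641 g.
Product at 90.6% available Cl: 1641 / 0.906 = 1812 g.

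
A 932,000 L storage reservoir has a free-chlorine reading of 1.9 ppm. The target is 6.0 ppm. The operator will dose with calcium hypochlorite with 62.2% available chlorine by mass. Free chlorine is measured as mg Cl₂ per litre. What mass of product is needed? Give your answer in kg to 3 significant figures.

6.14 kg

Chlorine deficit: 6.0 − 1.9 = 4.1 ppm = 4.1 mg/L as Cl₂.
Cl₂ equivalent needed: 4.1 mg/L × 932,000 L = 3,821,000 mg = 3821 g.
Product at 62.2% available chlorine: 3821 / 0.622 = 6143 g.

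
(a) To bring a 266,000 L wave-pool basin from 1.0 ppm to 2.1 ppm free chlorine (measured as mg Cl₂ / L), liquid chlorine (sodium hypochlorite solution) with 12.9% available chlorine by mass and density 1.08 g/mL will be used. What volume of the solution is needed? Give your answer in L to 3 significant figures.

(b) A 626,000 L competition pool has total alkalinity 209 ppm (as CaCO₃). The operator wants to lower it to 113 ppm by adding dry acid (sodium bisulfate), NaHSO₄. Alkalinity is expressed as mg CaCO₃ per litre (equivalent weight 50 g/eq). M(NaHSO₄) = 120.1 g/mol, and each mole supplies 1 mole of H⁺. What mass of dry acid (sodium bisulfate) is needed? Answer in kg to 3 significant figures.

(a) Chlorine deficit: 2.1 − 1.0 = 1.1 ppm = 1.1 mg/L as Cl₂.
(a) Cl₂ equivalent needed: 1.1 mg/L × 266,000 L = 292,600 mg = 292.6 g.
(a) Product at 12.9% available chlorine: 292.6 / 0.129 = 2268 g.
(a) Volume at density 1.08 g/mL: 2268 g ÷ 1.08 g/mL = 2100 mL.

(b) Alkalinity to neutralize: (209 − 113) = 96 mg/L as CaCO₃ × 626,000 L = 60,100 g as CaCO₃.
(b) Equivalents of H⁺ required: 60,100 ÷ 50 g/eq = 1202 eq = 1202 mol NaHSO₄.
(b) Mass of NaHSO₄: 1202 × 120.1 = 144,400 g.

(a) 2.10 L; (b) 144 kg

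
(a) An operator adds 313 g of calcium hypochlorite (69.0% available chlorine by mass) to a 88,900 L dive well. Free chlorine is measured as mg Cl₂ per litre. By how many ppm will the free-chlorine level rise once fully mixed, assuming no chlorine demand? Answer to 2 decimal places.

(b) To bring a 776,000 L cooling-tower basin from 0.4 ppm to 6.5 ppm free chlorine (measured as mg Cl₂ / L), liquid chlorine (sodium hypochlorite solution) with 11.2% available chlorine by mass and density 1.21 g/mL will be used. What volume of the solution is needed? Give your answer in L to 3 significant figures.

(a) Available chlorine delivered: 313 g × 0.69 = 216 g as Cl₂.
(a) Concentration rise: 216 g / 88,900 L = 2.429 mg/L = 2.43 ppm.

(b) Chlorine deficit: 6.5 − 0.4 = 6.1 ppm = 6.1 mg/L as Cl₂.
(b) Cl₂ equivalent needed: 6.1 mg/L × 776,000 L = 4,734,000 mg = 4734 g.
(b) Product at 11.2% available chlorine: 4734 / 0.112 = 42,260 g.
(b) Volume at density 1.21 g/mL: 42,260 g ÷ 1.21 g/mL = 34,930 mL.

(a) 2.43 ppm; (b) 34.9 L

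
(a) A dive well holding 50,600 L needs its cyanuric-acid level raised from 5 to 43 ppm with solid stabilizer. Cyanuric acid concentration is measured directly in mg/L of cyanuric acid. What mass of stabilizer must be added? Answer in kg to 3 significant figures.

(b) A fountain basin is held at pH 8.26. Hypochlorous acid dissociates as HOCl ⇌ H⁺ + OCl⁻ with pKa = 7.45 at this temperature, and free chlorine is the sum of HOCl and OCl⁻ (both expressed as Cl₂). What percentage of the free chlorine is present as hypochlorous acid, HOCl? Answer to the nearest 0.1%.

(a) CYA to add: (43 − 5) = 38 mg/L × 50,600 L = 1923 g cyanuric acid.

(b) [OCl⁻]/[HOCl] = 10^(pH − pKa) = 10^(8.26 − 7.45) = 10^0.81 = 6.457.
(b) Fraction as HOCl = 1 / (1 + 6.457) = 0.1341.

(a) 1.92 kg; (b) 13.4%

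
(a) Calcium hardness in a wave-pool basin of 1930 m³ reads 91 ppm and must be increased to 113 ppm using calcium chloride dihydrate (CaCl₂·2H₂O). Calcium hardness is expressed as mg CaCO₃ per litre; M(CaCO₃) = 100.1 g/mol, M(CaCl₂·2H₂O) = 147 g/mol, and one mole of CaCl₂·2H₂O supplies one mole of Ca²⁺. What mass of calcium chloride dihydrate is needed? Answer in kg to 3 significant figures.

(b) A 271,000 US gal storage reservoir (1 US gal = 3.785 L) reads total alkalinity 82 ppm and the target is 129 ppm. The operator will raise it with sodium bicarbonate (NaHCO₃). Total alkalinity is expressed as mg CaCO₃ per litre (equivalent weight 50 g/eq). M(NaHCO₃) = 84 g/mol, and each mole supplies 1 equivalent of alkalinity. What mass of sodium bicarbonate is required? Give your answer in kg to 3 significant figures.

(a) 62.4 kg; (b) 81.0 kg

(a) Volume: 1930 m³ = 1,930,000 L.
(a) Hardness to add: (113 − 91) = 22 mg/L as CaCO₃ × 1,930,000 L = 42,460 g as CaCO₃.
(a) Moles of Ca²⁺ (1 mol Ca²⁺ ≡ 1 mol CaCO₃): 42,460 / 100.1 g/mol = 424.2 mol.
(a) Mass of CaCl₂·2H₂O: 424.2 × 147 = 62,350 g.

(b) Volume: 271,000 US gal × 3.785 L/gal = 1,025,735 L.
(b) Alkalinity to add: (129 − 82) = 47 mg/L as CaCO₃ × 1,025,735 L = 48,210 g as CaCO₃.
(b) Equivalents: 48,210 g ÷ 50 g/eq = 964.2 eq.
(b) NaHCO₃ supplies 1 eq per mole → 964.2 mol.
(b) Mass: 964.2 mol × 84 g/mol = 80,990 g.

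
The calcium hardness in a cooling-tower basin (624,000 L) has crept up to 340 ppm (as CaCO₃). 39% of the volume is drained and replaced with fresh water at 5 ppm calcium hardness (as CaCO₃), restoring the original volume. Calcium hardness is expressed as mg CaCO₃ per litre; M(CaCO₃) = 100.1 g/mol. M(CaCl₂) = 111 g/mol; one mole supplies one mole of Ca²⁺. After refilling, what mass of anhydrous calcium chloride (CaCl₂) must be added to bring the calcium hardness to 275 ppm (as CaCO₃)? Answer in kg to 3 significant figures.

After draining 39% and refilling: 340 × 0.61 + 5 × 0.39 = 209.35 ppm.
Deficit to target: 275 − 209.35 = 65.65 mg/L.
As CaCO₃: 65.65 mg/L × 624,000 L = 40,970 g; ÷ 100.1 = 409.2 mol Ca²⁺.
Mass: 409.2 × 111 = 45,430 g.

45.4 kg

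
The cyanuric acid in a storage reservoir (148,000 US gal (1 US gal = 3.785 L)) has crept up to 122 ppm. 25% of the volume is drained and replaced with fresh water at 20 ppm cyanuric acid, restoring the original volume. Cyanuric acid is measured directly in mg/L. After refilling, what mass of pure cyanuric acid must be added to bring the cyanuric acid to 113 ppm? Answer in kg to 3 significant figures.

Volume: 148,000 US gal × 3.785 L/gal = 560,180 L.
After draining 25% and refilling: 122 × 0.75 + 20 × 0.25 = 96.5 ppm.
Deficit to target: 113 − 96.5 = 16.5 mg/L.
Mass: 16.5 mg/L × 560,180 L = 9243 g cyanuric acid.

9.24 kg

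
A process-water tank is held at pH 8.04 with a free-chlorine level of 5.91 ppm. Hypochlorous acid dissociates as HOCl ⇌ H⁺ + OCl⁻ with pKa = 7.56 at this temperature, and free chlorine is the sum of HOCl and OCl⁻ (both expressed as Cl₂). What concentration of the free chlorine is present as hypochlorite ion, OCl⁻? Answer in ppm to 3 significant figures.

[OCl⁻]/[HOCl] = 10^(pH − pKa) = 10^(8.04 − 7.56) = 10^0.48 = 3.02.
Fraction as HOCl = 1 / (1 + 3.02) = 0.2488.
OCl⁻ = (1 − 0.2488) × 5.91 ppm = 4.44 ppm.

4.44 ppm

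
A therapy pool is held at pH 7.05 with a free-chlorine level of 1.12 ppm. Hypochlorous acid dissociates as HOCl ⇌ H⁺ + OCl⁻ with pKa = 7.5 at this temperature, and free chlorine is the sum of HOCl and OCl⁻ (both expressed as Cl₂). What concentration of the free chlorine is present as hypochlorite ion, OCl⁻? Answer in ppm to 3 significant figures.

0.293 ppm

[OCl⁻]/[HOCl] = 10^(pH − pKa) = 10^(7.05 − 7.5) = 10^-0.45 = 0.3548.
Fraction as HOCl = 1 / (1 + 0.3548) = 0.7381.
OCl⁻ = (1 − 0.7381) × 1.12 ppm = 0.2933 ppm.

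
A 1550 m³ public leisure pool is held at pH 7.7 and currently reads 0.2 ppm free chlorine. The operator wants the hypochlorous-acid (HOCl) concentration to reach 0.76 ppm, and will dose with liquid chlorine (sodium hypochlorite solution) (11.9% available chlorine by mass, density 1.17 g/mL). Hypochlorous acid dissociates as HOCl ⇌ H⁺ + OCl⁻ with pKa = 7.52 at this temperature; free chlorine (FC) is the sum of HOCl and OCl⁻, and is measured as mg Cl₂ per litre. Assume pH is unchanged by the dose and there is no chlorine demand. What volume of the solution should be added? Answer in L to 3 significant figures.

19.0 L

Volume: 1550 m³ = 1,550,000 L.
[OCl⁻]/[HOCl] = 10^(pH − pKa) = 10^(7.7 − 7.52) = 1.514; fraction as HOCl = 1/(1 + 1.514) = 0.3978.
Free chlorine required for 0.76 ppm HOCl: 0.76 / 0.3978 = 1.91 ppm.
FC to add: 1.91 − 0.2 = 1.71 mg/L as Cl₂.
Cl₂ equivalent: 1.71 mg/L × 1,550,000 L = 2651 g.
Product at 11.9% available Cl: 2651 / 0.119 = 22,280 g.
Volume: 22,280 g ÷ 1.17 g/mL = 19,040 mL.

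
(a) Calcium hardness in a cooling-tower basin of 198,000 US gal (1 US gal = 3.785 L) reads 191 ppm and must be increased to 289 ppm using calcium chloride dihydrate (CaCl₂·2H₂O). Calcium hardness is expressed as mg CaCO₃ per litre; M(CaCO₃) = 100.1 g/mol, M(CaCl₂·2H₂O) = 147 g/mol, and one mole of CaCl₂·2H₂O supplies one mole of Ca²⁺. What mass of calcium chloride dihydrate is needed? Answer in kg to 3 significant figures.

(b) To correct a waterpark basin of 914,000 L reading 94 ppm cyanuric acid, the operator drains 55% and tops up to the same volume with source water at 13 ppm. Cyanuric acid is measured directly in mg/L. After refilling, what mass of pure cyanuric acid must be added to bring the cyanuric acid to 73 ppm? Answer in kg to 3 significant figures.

(a) 108 kg; (b) 21.5 kg

(a) Volume: 198,000 US gal × 3.785 L/gal = 749,430 L.
(a) Hardness to add: (289 − 191) = 98 mg/L as CaCO₃ × 749,430 L = 73,440 g as CaCO₃.
(a) Moles of Ca²⁺ (1 mol Ca²⁺ ≡ 1 mol CaCO₃): 73,440 / 100.1 g/mol = 733.7 mol.
(a) Mass of CaCl₂·2H₂O: 733.7 × 147 = 107,900 g.

(b) After draining 55% and refilling: 94 × 0.45 + 13 × 0.55 = 49.45 ppm.
(b) Deficit to target: 73 − 49.45 = 23.55 mg/L.
(b) Mass: 23.55 mg/L × 914,000 L = 21,520 g cyanuric acid.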